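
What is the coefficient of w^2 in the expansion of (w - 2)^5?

The general term is C(5,j)·(w)^j·(-2)^(5-j); the w^2 term has j = 2.
C(5,2) = 10.
Coefficient = C(5,2) · (-2)^3 = 10 · (-8) = -80.

-80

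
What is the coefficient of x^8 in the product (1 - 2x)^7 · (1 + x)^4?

Coefficient of x^8 = Σ_{j} C(7,j)·(-2)^j·C(4,8-j)·1^(8-j) for j from 4 to 7.
= 560 + (-2688) + 2688 + (-512) = 48.

48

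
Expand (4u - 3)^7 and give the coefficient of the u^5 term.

193536

The general term is C(7,j)·(4u)^j·(-3)^(7-j); the u^5 term has j = 5.
C(7,5) = 21.
Coefficient = C(7,5) · 4^5 · (-3)^2 = 21 · 1024 · 9 = 193536.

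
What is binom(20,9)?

167960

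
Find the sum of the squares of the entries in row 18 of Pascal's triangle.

Σ C(18,i)² is the coefficient of x^18 in (1+x)^18(1+x)^18 = (1+x)^36, i.e. C(36,18) = 9075135300.

9075135300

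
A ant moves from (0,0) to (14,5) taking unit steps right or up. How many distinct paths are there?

11628

Each path is a sequence of 19 steps with 14 rights: C(19,14) = 11628.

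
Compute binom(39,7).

C(39,7) = (39·38·37·36·35·34·33) / 7! = 77519922480 / 5040 = 15380937.

15380937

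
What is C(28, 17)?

C(28,17) = C(28,11) by symmetry.
C(28,11) = (28·27·26·25·24·23·22·21·20·19·18) / 11! = 857180548224000 / 39916800 = 21474180.

21474180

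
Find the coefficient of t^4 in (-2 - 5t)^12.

The general term is C(12,j)·(-2)^j·(-5t)^(12-j); the t^4 term has j = 8.
C(12,8) = 495.
Coefficient = C(12,8) · (-2)^8 · (-5)^4 = 495 · 256 · 625 = 79200000.

79200000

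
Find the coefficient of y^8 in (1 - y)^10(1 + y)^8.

Coefficient of y^8 = Σ_{j} C(10,j)·(-1)^j·C(8,8-j)·1^(8-j) for j from 0 to 8.
= 1 + (-80) + 1260 + (-6720) + 14700 + (-14112) + 5880 + (-960) + 45 = 14.

14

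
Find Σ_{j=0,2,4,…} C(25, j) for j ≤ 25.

Half of (1+1)^25 + (1−1)^25 gives the even-index sum: 2^24 = 16777216.

16777216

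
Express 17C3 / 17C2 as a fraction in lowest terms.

C(n,k+1)/C(n,k) = (n−k)/(k+1) = (17−2)/(2+1) = 15/3 = 5.

5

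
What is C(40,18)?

113380261800

C(40,18) = (40·39·38·37·36·35·34·33·32·31·30·29·28·27·26·25·24·23) / 18! = 725902806896876799590400000 / 6402373705728000 = 113380261800.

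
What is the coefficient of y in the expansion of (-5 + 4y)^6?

The general term is C(6,j)·(-5)^j·(4y)^(6-j); the y^1 term has j = 5.
C(6,5) = 6.
Coefficient = C(6,5) · (-5)^5 · 4^1 = 6 · (-3125) · 4 = -75000.

-75000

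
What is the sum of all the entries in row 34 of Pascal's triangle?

17179869184

The entries of row 34 sum to 2^34 = 17179869184.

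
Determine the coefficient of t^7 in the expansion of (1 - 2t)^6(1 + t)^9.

Coefficient of t^7 = Σ_{j} C(6,j)·(-2)^j·C(9,7-j)·1^(7-j) for j from 0 to 6.
= 36 + (-1008) + 7560 + (-20160) + 20160 + (-6912) + 576 = 252.

252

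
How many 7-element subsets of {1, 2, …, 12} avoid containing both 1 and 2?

All 7-subsets: C(12,7) = 792. Those containing both fixed elements: C(10,5) = 252.
792 − 252 = 540.

540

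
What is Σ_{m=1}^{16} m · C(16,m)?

524288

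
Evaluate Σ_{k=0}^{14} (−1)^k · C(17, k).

The partial alternating sum Σ_{k=0}^{14} (−1)^k C(17,k) = (−1)^14 C(16,14) = 120.

120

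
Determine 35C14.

2319959400

C(35,14) = (35·34·33·32·31·30·29·28·27·26·25·24·23·22) / 14! = 202250096145377280000 / 87178291200 = 2319959400.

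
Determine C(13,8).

1287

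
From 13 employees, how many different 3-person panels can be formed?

286

This is C(13,3) = 286.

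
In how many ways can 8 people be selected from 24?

735471

This is C(24,8) = 735471.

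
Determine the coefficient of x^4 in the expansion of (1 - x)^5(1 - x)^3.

70

(1 - x)^5(1 - x)^3 = (1 - x)^8, so the coefficient of x^4 is C(8,4)·(-1)^4 = 70·1 = 70.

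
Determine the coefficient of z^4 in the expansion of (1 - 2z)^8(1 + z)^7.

-189

Coefficient of z^4 = Σ_{j} C(8,j)·(-2)^j·C(7,4-j)·1^(4-j) for j from 0 to 4.
= 35 + (-560) + 2352 + (-3136) + 1120 = -189.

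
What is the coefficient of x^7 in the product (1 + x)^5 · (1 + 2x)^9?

Coefficient of x^7 = Σ_{j} C(5,j)·1^j·C(9,7-j)·2^(7-j) for j from 0 to 5.
= 4608 + 26880 + 40320 + 20160 + 3360 + 144 = 95472.

95472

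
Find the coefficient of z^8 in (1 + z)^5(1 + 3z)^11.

9319860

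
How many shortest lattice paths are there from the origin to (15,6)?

54264

Each path is a sequence of 21 steps with 15 rights: C(21,15) = 54264.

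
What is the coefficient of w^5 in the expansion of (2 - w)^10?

-8064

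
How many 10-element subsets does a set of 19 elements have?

92378

C(19,10) = C(19,9) by symmetry.
C(19,9) = (19·18·17·16·15·14·13·12·11) / 9! = 33522128640 / 362880 = 92378.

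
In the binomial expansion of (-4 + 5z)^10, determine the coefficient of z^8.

The general term is C(10,j)·(-4)^j·(5z)^(10-j); the z^8 term has j = 2.
C(10,2) = 45.
Coefficient = C(10,2) · (-4)^2 · 5^8 = 45 · 16 · 390625 = 281250000.

281250000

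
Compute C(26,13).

10400600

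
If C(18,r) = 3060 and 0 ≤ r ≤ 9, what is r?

C(18,r) increases on 0 ≤ r ≤ 9. C(18,3) = 816 and C(18,4) = 3060, so r = 4.

4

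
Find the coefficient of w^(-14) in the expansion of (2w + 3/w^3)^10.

General term: C(10,j)·(2w)^j·(3/w^3)^(10-j), with w-exponent 1j − 3(10−j) = 4j − 30.
Set 4j − 30 = -14: j = 4.
C(10,4) = 210; 2^4 = 16; 3^6 = 729.
Coefficient = 210 · 16 · 729 = 2449440.

2449440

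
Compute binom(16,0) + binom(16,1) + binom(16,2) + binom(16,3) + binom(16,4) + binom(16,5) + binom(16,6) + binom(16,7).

26333

1 + 16 + 120 + 560 + 1820 + 4368 + 8008 + 11440 = 26333.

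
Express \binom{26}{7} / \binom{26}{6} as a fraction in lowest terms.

20/7

C(n,k+1)/C(n,k) = (n−k)/(k+1) = (26−6)/(6+1) = 20/7.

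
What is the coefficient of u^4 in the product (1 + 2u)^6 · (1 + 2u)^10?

29120

Coefficient of u^4 = Σ_{j} C(6,j)·2^j·C(10,4-j)·2^(4-j) for j from 0 to 4.
= 3360 + 11520 + 10800 + 3200 + 240 = 29120.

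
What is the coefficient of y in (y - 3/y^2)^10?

General term: C(10,j)·(y)^j·(-3/y^2)^(10-j), with y-exponent 1j − 2(10−j) = 3j − 20.
Set 3j − 20 = 1: j = 7.
C(10,7) = 120; 1^7 = 1; (-3)^3 = -27.
Coefficient = 120 · 1 · (-27) = -3240.

-3240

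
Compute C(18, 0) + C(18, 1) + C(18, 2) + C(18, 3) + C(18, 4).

1 + 18 + 153 + 816 + 3060 = 4048.

4048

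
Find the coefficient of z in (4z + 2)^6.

The general term is C(6,j)·(4z)^j·(2)^(6-j); the z^1 term has j = 1.
C(6,1) = 6.
Coefficient = C(6,1) · 4^1 · 2^5 = 6 · 4 · 32 = 768.

768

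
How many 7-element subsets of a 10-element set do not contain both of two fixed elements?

All 7-subsets: C(10,7) = 120. Those containing both fixed elements: C(8,5) = 56.
120 − 56 = 64.

64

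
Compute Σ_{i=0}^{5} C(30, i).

174437

1 + 30 + 435 + 4060 + 27405 + 142506 = 174437.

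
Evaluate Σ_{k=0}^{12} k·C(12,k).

Since k·C(12,k) = 12·C(11,k−1), the sum is 12·2^11 = 12·2048 = 24576.

24576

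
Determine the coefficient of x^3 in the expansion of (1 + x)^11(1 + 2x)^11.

Coefficient of x^3 = Σ_{j} C(11,j)·1^j·C(11,3-j)·2^(3-j) for j from 0 to 3.
= 1320 + 2420 + 1210 + 165 = 5115.

5115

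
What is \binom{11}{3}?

165

C(11,3) = (11·10·9) / 3! = 990 / 6 = 165.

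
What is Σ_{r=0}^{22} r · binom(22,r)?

46137344

Differentiating (1+x)^22 and setting x=1: Σ r·C(22,r) = 22·2^21 = 46137344.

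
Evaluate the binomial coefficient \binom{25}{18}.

480700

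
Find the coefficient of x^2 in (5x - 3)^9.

-1968300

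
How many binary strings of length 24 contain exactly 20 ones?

10626

Choose the 20 positions: C(24,20) = 10626.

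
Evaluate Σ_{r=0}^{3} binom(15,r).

576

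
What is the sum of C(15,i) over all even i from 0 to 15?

Half of (1+1)^15 + (1−1)^15 gives the even-index sum: 2^14 = 16384.

16384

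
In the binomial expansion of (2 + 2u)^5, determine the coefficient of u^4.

The general term is C(5,j)·(2)^j·(2u)^(5-j); the u^4 term has j = 1.
C(5,1) = 5.
Coefficient = C(5,1) · 2^1 · 2^4 = 5 · 2 · 16 = 160.

160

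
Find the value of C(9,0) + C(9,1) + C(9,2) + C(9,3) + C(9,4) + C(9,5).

1 + 9 + 36 + 84 + 126 + 126 = 382.

382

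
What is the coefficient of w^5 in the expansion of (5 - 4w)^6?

-30720

The general term is C(6,j)·(5)^j·(-4w)^(6-j); the w^5 term has j = 1.
C(6,1) = 6.
Coefficient = C(6,1) · 5^1 · (-4)^5 = 6 · 5 · (-1024) = -30720.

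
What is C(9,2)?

36

C(9,2) = (9·8) / 2! = 72 / 2 = 36.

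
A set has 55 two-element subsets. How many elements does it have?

n(n−1)/2 = 55 ⇒ n(n−1) = 110. Since 11·10 = 110, n = 11.

11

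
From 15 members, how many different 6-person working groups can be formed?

This is C(15,6) = 5005.

5005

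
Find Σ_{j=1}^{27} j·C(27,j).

Differentiating (1+x)^27 and setting x=1: Σ j·C(27,j) = 27·2^26 = 1811939328.

1811939328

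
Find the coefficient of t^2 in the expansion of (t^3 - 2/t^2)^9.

General term: C(9,j)·(t^3)^j·(-2/t^2)^(9-j), with t-exponent 3j − 2(9−j) = 5j − 18.
Set 5j − 18 = 2: j = 4.
C(9,4) = 126; 1^4 = 1; (-2)^5 = -32.
Coefficient = 126 · 1 · (-32) = -4032.

-4032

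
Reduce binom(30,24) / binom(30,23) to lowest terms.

7/24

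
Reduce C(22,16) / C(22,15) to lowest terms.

C(n,k+1)/C(n,k) = (n−k)/(k+1) = (22−15)/(15+1) = 7/16.

7/16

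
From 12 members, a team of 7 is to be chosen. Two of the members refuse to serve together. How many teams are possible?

540

All 7-subsets: C(12,7) = 792. Those containing both fixed elements: C(10,5) = 252.
792 − 252 = 540.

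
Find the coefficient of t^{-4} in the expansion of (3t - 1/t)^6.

General term: C(6,j)·(3t)^j·(-1/t)^(6-j), with t-exponent 1j − 1(6−j) = 2j − 6.
Set 2j − 6 = -4: j = 1.
C(6,1) = 6; 3^1 = 3; (-1)^5 = -1.
Coefficient = 6 · 3 · (-1) = -18.

-18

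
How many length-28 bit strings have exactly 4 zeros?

20475

Choose the 4 positions: C(28,4) = 20475.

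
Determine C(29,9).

C(29,9) = (29·28·27·26·25·24·23·22·21) / 9! = 3634245014400 / 362880 = 10015005.

10015005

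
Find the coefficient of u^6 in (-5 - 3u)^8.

The general term is C(8,j)·(-5)^j·(-3u)^(8-j); the u^6 term has j = 2.
C(8,2) = 28.
Coefficient = C(8,2) · (-5)^2 · (-3)^6 = 28 · 25 · 729 = 510300.

510300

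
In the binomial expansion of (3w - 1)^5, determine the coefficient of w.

15

The general term is C(5,j)·(3w)^j·(-1)^(5-j); the w^1 term has j = 1.
C(5,1) = 5.
Coefficient = C(5,1) · 3^1 = 5 · 3 = 15.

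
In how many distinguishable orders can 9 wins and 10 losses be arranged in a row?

Choose positions for the wins: C(19,9) = 92378.

92378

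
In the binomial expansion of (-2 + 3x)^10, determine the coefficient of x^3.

-414720

The general term is C(10,j)·(-2)^j·(3x)^(10-j); the x^3 term has j = 7.
C(10,7) = 120.
Coefficient = C(10,7) · (-2)^7 · 3^3 = 120 · (-128) · 27 = -414720.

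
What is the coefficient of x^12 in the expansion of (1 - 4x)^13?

218103808

The general term is C(13,j)·(1)^j·(-4x)^(13-j); the x^12 term has j = 1.
C(13,1) = 13.
Coefficient = C(13,1) · (-4)^12 = 13 · 16777216 = 218103808.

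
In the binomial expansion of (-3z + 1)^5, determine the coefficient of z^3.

-270

The general term is C(5,j)·(-3z)^j·(1)^(5-j); the z^3 term has j = 3.
C(5,3) = 10.
Coefficient = C(5,3) · (-3)^3 = 10 · (-27) = -270.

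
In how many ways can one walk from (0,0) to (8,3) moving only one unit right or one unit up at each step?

165

Each path is a sequence of 11 steps with 8 rights: C(11,8) = 165.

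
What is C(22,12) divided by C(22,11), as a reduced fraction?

C(n,k+1)/C(n,k) = (n−k)/(k+1) = (22−11)/(11+1) = 11/12.

11/12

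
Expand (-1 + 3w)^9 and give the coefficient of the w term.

The general term is C(9,j)·(-1)^j·(3w)^(9-j); the w^1 term has j = 8.
C(9,8) = 9.
Coefficient = C(9,8) · 3^1 = 9 · 3 = 27.

27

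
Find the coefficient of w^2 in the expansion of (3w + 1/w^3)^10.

General term: C(10,j)·(3w)^j·(1/w^3)^(10-j), with w-exponent 1j − 3(10−j) = 4j − 30.
Set 4j − 30 = 2: j = 8.
C(10,8) = 45; 3^8 = 6561; 1^2 = 1.
Coefficient = 45 · 6561 · 1 = 295245.

295245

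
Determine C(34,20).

1391975640

C(34,20) = C(34,14) by symmetry.
C(34,14) = (34·33·32·31·30·29·28·27·26·25·24·23·22·21) / 14! = 121350057687226368000 / 87178291200 = 1391975640.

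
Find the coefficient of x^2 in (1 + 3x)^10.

The general term is C(10,j)·(1)^j·(3x)^(10-j); the x^2 term has j = 8.
C(10,8) = 45.
Coefficient = C(10,8) · 3^2 = 45 · 9 = 405.

405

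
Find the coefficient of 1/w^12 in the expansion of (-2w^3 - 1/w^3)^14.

General term: C(14,j)·(-2w^3)^j·(-1/w^3)^(14-j), with w-exponent 3j − 3(14−j) = 6j − 42.
Set 6j − 42 = -12: j = 5.
C(14,5) = 2002; (-2)^5 = -32; (-1)^9 = -1.
Coefficient = 2002 · (-32) · (-1) = 64064.

64064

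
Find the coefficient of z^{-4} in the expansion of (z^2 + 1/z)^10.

45

General term: C(10,j)·(z^2)^j·(1/z)^(10-j), with z-exponent 2j − 1(10−j) = 3j − 10.
Set 3j − 10 = -4: j = 2.
C(10,2) = 45; 1^2 = 1; 1^8 = 1.
Coefficient = 45 · 1 · 1 = 45.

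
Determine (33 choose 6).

C(33,6) = (33·32·31·30·29·28) / 6! = 797448960 / 720 = 1107568.

1107568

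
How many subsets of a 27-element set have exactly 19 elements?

2220075

Choose the 19 positions: C(27,19) = 2220075.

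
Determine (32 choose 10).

C(32,10) = (32·31·30·29·28·27·26·25·24·23) / 10! = 234102016512000 / 3628800 = 64512240.

64512240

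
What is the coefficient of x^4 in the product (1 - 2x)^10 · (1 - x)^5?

10165

Coefficient of x^4 = Σ_{j} C(10,j)·(-2)^j·C(5,4-j)·(-1)^(4-j) for j from 0 to 4.
= 5 + 200 + 1800 + 4800 + 3360 = 10165.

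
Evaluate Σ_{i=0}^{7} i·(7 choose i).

448

Differentiating (1+x)^7 and setting x=1: Σ i·C(7,i) = 7·2^6 = 448.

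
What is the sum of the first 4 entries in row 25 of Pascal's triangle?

2626

1 + 25 + 300 + 2300 = 2626.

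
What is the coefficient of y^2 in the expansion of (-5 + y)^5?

The general term is C(5,j)·(-5)^j·(y)^(5-j); the y^2 term has j = 3.
C(5,3) = 10.
Coefficient = C(5,3) · (-5)^3 = 10 · (-125) = -1250.

-1250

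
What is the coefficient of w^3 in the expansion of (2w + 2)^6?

1280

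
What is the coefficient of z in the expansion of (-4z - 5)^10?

The general term is C(10,j)·(-4z)^j·(-5)^(10-j); the z^1 term has j = 1.
C(10,1) = 10.
Coefficient = C(10,1) · (-4)^1 · (-5)^9 = 10 · (-4) · (-1953125) = 78125000.

78125000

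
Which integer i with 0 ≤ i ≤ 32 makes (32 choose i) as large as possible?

C(32,i) is maximized at i = 32/2 = 16.

16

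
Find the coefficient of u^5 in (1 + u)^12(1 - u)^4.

Coefficient of u^5 = Σ_{j} C(12,j)·1^j·C(4,5-j)·(-1)^(5-j) for j from 1 to 5.
= 12 + (-264) + 1320 + (-1980) + 792 = -120.

-120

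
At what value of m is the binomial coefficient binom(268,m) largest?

C(268,m) is maximized at m = 268/2 = 134.

134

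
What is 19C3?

969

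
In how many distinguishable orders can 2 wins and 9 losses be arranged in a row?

55

Choose positions for the wins: C(11,2) = 55.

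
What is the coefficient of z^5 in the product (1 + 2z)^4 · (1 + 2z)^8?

25344

(1 + 2z)^4(1 + 2z)^8 = (1 + 2z)^12, so the coefficient of z^5 is C(12,5)·2^5 = 792·32 = 25344.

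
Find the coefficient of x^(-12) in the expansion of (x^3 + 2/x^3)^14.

General term: C(14,j)·(x^3)^j·(2/x^3)^(14-j), with x-exponent 3j − 3(14−j) = 6j − 42.
Set 6j − 42 = -12: j = 5.
C(14,5) = 2002; 1^5 = 1; 2^9 = 512.
Coefficient = 2002 · 1 · 512 = 1025024.

1025024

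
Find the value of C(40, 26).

23206929840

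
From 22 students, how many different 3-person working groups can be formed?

1540

This is C(22,3) = 1540.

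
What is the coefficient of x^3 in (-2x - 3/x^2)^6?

General term: C(6,j)·(-2x)^j·(-3/x^2)^(6-j), with x-exponent 1j − 2(6−j) = 3j − 12.
Set 3j − 12 = 3: j = 5.
C(6,5) = 6; (-2)^5 = -32; (-3)^1 = -3.
Coefficient = 6 · (-32) · (-3) = 576.

576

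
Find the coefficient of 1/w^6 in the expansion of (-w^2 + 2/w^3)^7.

General term: C(7,j)·(-w^2)^j·(2/w^3)^(7-j), with w-exponent 2j − 3(7−j) = 5j − 21.
Set 5j − 21 = -6: j = 3.
C(7,3) = 35; (-1)^3 = -1; 2^4 = 16.
Coefficient = 35 · (-1) · 16 = -560.

-560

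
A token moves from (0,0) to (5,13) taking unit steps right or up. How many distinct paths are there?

Each path is a sequence of 18 steps with 5 rights: C(18,5) = 8568.

8568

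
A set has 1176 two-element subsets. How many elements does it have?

n(n−1)/2 = 1176 ⇒ n(n−1) = 2352. Since 49·48 = 2352, n = 49.

49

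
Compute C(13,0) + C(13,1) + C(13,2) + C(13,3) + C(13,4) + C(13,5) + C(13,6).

4096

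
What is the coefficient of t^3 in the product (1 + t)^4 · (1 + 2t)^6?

476

Coefficient of t^3 = Σ_{j} C(4,j)·1^j·C(6,3-j)·2^(3-j) for j from 0 to 3.
= 160 + 240 + 72 + 4 = 476.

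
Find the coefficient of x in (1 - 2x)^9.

-18

The general term is C(9,j)·(1)^j·(-2x)^(9-j); the x^1 term has j = 8.
C(9,8) = 9.
Coefficient = C(9,8) · (-2)^1 = 9 · (-2) = -18.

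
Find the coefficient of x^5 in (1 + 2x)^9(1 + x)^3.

Coefficient of x^5 = Σ_{j} C(9,j)·2^j·C(3,5-j)·1^(5-j) for j from 2 to 5.
= 144 + 2016 + 6048 + 4032 = 12240.

12240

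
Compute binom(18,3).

C(18,3) = (18·17·16) / 3! = 4896 / 6 = 816.

816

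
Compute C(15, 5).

C(15,5) = (15·14·13·12·11) / 5! = 360360 / 120 = 3003.

3003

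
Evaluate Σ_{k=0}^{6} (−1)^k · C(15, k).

The partial alternating sum Σ_{k=0}^{6} (−1)^k C(15,k) = (−1)^6 C(14,6) = 3003.

3003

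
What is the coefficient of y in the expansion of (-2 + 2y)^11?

The general term is C(11,j)·(-2)^j·(2y)^(11-j); the y^1 term has j = 10.
C(11,10) = 11.
Coefficient = C(11,10) · (-2)^10 · 2^1 = 11 · 1024 · 2 = 22528.

22528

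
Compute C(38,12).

2707475148

C(38,12) = (38·37·36·35·34·33·32·31·30·29·28·27) / 12! = 1296884927852236800 / 479001600 = 2707475148.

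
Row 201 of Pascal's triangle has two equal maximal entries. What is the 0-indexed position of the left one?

For odd n = 201, C(201,i) peaks at i = (n−1)/2 and (n+1)/2; the lower is 100.

100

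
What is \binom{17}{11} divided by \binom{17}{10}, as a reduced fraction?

7/11

C(n,k+1)/C(n,k) = (n−k)/(k+1) = (17−10)/(10+1) = 7/11.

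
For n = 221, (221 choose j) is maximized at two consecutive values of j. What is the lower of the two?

110

For odd n = 221, C(221,j) peaks at j = (n−1)/2 and (n+1)/2; the lower is 110.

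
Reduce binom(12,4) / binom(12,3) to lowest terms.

C(n,k+1)/C(n,k) = (n−k)/(k+1) = (12−3)/(3+1) = 9/4.

9/4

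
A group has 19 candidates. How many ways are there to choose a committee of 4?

3876

This is C(19,4) = 3876.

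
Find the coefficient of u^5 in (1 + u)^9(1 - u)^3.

-36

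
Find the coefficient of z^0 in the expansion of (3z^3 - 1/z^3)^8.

General term: C(8,j)·(3z^3)^j·(-1/z^3)^(8-j), with z-exponent 3j − 3(8−j) = 6j − 24.
Set 6j − 24 = 0: j = 4.
C(8,4) = 70; 3^4 = 81; (-1)^4 = 1.
Coefficient = 70 · 81 · 1 = 5670.

5670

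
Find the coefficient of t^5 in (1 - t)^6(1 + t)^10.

36

Coefficient of t^5 = Σ_{j} C(6,j)·(-1)^j·C(10,5-j)·1^(5-j) for j from 0 to 5.
= 252 + (-1260) + 1800 + (-900) + 150 + (-6) = 36.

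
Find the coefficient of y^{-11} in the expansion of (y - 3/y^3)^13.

General term: C(13,j)·(y)^j·(-3/y^3)^(13-j), with y-exponent 1j − 3(13−j) = 4j − 39.
Set 4j − 39 = -11: j = 7.
C(13,7) = 1716; 1^7 = 1; (-3)^6 = 729.
Coefficient = 1716 · 1 · 729 = 1250964.

1250964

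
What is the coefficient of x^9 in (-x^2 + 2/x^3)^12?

General term: C(12,j)·(-x^2)^j·(2/x^3)^(12-j), with x-exponent 2j − 3(12−j) = 5j − 36.
Set 5j − 36 = 9: j = 9.
C(12,9) = 220; (-1)^9 = -1; 2^3 = 8.
Coefficient = 220 · (-1) · 8 = -1760.

-1760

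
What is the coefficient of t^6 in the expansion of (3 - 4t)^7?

The general term is C(7,j)·(3)^j·(-4t)^(7-j); the t^6 term has j = 1.
C(7,1) = 7.
Coefficient = C(7,1) · 3^1 · (-4)^6 = 7 · 3 · 4096 = 86016.

86016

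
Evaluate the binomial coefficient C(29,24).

118755

C(29,24) = C(29,5) by symmetry.
C(29,5) = (29·28·27·26·25) / 5! = 14250600 / 120 = 118755.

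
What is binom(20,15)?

15504

C(20,15) = C(20,5) by symmetry.
C(20,5) = (20·19·18·17·16) / 5! = 1860480 / 120 = 15504.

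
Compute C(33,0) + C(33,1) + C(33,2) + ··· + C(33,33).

8589934592

The entries of row 33 sum to 2^33 = 8589934592.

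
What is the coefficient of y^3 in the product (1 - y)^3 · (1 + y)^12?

Coefficient of y^3 = Σ_{j} C(3,j)·(-1)^j·C(12,3-j)·1^(3-j) for j from 0 to 3.
= 220 + (-198) + 36 + (-1) = 57.

57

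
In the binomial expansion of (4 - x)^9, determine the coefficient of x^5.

-32256

The general term is C(9,j)·(4)^j·(-x)^(9-j); the x^5 term has j = 4.
C(9,4) = 126.
Coefficient = C(9,4) · 4^4 · (-1)^5 = 126 · 256 · (-1) = -32256.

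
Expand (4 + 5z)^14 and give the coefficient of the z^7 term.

4392960000000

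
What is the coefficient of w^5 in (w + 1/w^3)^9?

9

General term: C(9,j)·(w)^j·(1/w^3)^(9-j), with w-exponent 1j − 3(9−j) = 4j − 27.
Set 4j − 27 = 5: j = 8.
C(9,8) = 9; 1^8 = 1; 1^1 = 1.
Coefficient = 9 · 1 · 1 = 9.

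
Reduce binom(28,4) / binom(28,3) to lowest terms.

25/4

C(n,k+1)/C(n,k) = (n−k)/(k+1) = (28−3)/(3+1) = 25/4.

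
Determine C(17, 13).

2380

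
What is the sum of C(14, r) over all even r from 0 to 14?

Even-r terms of row 14 sum to 2^13 = 8192.

8192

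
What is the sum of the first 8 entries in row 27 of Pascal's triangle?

1 + 27 + 351 + 2925 + 17550 + 80730 + 296010 + 888030 = 1285624.

1285624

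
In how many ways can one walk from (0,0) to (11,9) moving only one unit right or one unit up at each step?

Each path is a sequence of 20 steps with 11 rights: C(20,11) = 167960.

167960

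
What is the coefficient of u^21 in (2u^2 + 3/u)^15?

50319360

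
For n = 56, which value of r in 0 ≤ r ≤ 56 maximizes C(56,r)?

28

C(56,r) is maximized at r = 56/2 = 28.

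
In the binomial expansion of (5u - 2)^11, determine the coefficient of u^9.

429687500

The general term is C(11,j)·(5u)^j·(-2)^(11-j); the u^9 term has j = 9.
C(11,9) = 55.
Coefficient = C(11,9) · 5^9 · (-2)^2 = 55 · 1953125 · 4 = 429687500.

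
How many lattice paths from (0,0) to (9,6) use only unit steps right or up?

5005

Each path is a sequence of 15 steps with 9 rights: C(15,9) = 5005.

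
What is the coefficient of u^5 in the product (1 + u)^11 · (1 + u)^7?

8568

Coefficient of u^5 = Σ_{j} C(11,j)·C(7,5-j) for j from 0 to 5.
= 21 + 385 + 1925 + 3465 + 2310 + 462 = 8568.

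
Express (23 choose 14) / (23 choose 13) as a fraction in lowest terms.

5/7

C(n,k+1)/C(n,k) = (n−k)/(k+1) = (23−13)/(13+1) = 10/14 = 5/7.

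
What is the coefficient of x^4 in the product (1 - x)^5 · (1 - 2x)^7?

Coefficient of x^4 = Σ_{j} C(5,j)·(-1)^j·C(7,4-j)·(-2)^(4-j) for j from 0 to 4.
= 560 + 1400 + 840 + 140 + 5 = 2945.

2945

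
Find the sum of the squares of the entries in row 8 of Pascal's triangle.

By Vandermonde's identity, Σ C(8,r)² = C(16,8) = 12870.

12870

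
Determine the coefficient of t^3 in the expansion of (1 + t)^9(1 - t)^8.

-8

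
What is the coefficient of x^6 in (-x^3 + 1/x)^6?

-20

General term: C(6,j)·(-x^3)^j·(1/x)^(6-j), with x-exponent 3j − 1(6−j) = 4j − 6.
Set 4j − 6 = 6: j = 3.
C(6,3) = 20; (-1)^3 = -1; 1^3 = 1.
Coefficient = 20 · (-1) · 1 = -20.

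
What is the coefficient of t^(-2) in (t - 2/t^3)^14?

16016

General term: C(14,j)·(t)^j·(-2/t^3)^(14-j), with t-exponent 1j − 3(14−j) = 4j − 42.
Set 4j − 42 = -2: j = 10.
C(14,10) = 1001; 1^10 = 1; (-2)^4 = 16.
Coefficient = 1001 · 1 · 16 = 16016.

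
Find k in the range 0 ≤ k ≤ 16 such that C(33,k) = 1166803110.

C(33,k) increases on 0 ≤ k ≤ 16. C(33,15) = 1037158320 and C(33,16) = 1166803110, so k = 16.

16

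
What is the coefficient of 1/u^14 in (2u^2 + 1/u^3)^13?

General term: C(13,j)·(2u^2)^j·(1/u^3)^(13-j), with u-exponent 2j − 3(13−j) = 5j − 39.
Set 5j − 39 = -14: j = 5.
C(13,5) = 1287; 2^5 = 32; 1^8 = 1.
Coefficient = 1287 · 32 · 1 = 41184.

41184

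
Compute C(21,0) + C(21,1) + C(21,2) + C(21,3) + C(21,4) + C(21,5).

27896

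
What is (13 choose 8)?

1287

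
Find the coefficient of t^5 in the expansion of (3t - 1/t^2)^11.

1082565

General term: C(11,j)·(3t)^j·(-1/t^2)^(11-j), with t-exponent 1j − 2(11−j) = 3j − 22.
Set 3j − 22 = 5: j = 9.
C(11,9) = 55; 3^9 = 19683; (-1)^2 = 1.
Coefficient = 55 · 19683 · 1 = 1082565.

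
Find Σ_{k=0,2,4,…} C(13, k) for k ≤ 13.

Half of (1+1)^13 + (1−1)^13 gives the even-index sum: 2^12 = 4096.

4096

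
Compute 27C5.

C(27,5) = (27·26·25·24·23) / 5! = 9687600 / 120 = 80730.

80730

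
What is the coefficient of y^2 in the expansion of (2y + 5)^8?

1750000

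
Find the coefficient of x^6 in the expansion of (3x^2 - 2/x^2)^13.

General term: C(13,j)·(3x^2)^j·(-2/x^2)^(13-j), with x-exponent 2j − 2(13−j) = 4j − 26.
Set 4j − 26 = 6: j = 8.
C(13,8) = 1287; 3^8 = 6561; (-2)^5 = -32.
Coefficient = 1287 · 6561 · (-32) = -270208224.

-270208224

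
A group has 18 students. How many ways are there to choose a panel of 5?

This is C(18,5) = 8568.

8568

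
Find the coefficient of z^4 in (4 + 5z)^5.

12500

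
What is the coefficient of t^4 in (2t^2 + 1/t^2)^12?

General term: C(12,j)·(2t^2)^j·(1/t^2)^(12-j), with t-exponent 2j − 2(12−j) = 4j − 24.
Set 4j − 24 = 4: j = 7.
C(12,7) = 792; 2^7 = 128; 1^5 = 1.
Coefficient = 792 · 128 · 1 = 101376.

101376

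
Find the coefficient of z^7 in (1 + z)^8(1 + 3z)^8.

999968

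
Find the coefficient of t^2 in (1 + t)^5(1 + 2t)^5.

100

Coefficient of t^2 = Σ_{j} C(5,j)·1^j·C(5,2-j)·2^(2-j) for j from 0 to 2.
= 40 + 50 + 10 = 100.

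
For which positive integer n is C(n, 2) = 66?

12

n(n−1)/2 = 66 ⇒ n(n−1) = 132. Since 12·11 = 132, n = 12.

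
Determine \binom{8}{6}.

C(8,6) = C(8,2) by symmetry.
C(8,2) = (8·7) / 2! = 56 / 2 = 28.

28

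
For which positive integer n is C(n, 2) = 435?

n(n−1)/2 = 435 ⇒ n(n−1) = 870. Since 30·29 = 870, n = 30.

30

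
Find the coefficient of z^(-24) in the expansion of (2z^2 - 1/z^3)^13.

General term: C(13,j)·(2z^2)^j·(-1/z^3)^(13-j), with z-exponent 2j − 3(13−j) = 5j − 39.
Set 5j − 39 = -24: j = 3.
C(13,3) = 286; 2^3 = 8; (-1)^10 = 1.
Coefficient = 286 · 8 · 1 = 2288.

2288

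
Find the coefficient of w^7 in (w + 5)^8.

40

The general term is C(8,j)·(w)^j·(5)^(8-j); the w^7 term has j = 7.
C(8,7) = 8.
Coefficient = C(8,7) · 5^1 = 8 · 5 = 40.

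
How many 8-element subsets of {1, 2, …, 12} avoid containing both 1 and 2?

285

All 8-subsets: C(12,8) = 495. Those containing both fixed elements: C(10,6) = 210.
495 − 210 = 285.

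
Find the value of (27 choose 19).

C(27,19) = C(27,8) by symmetry.
C(27,8) = (27·26·25·24·23·22·21·20) / 8! = 89513424000 / 40320 = 2220075.

2220075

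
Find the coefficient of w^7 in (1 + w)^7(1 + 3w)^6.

100108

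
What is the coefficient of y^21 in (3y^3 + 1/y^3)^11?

General term: C(11,j)·(3y^3)^j·(1/y^3)^(11-j), with y-exponent 3j − 3(11−j) = 6j − 33.
Set 6j − 33 = 21: j = 9.
C(11,9) = 55; 3^9 = 19683; 1^2 = 1.
Coefficient = 55 · 19683 · 1 = 1082565.

1082565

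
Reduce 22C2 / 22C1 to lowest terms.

21/2

C(n,k+1)/C(n,k) = (n−k)/(k+1) = (22−1)/(1+1) = 21/2.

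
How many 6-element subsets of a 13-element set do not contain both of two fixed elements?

All 6-subsets: C(13,6) = 1716. Those containing both fixed elements: C(11,4) = 330.
1716 − 330 = 1386.

1386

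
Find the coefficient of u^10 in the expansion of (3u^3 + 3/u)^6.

General term: C(6,j)·(3u^3)^j·(3/u)^(6-j), with u-exponent 3j − 1(6−j) = 4j − 6.
Set 4j − 6 = 10: j = 4.
C(6,4) = 15; 3^4 = 81; 3^2 = 9.
Coefficient = 15 · 81 · 9 = 10935.

10935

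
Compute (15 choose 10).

C(15,10) = C(15,5) by symmetry.
C(15,5) = (15·14·13·12·11) / 5! = 360360 / 120 = 3003.

3003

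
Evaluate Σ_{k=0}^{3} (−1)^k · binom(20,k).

-969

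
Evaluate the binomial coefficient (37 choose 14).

6107086800

C(37,14) = (37·36·35·34·33·32·31·30·29·28·27·26·25·24) / 14! = 532405391434076160000 / 87178291200 = 6107086800.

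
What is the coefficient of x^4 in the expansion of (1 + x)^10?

210

The general term is C(10,j)·(1)^j·(x)^(10-j); the x^4 term has j = 6.
C(10,6) = 210.
Coefficient = C(10,6) = 210.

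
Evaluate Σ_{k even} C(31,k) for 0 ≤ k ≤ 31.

Half of (1+1)^31 + (1−1)^31 gives the even-index sum: 2^30 = 1073741824.

1073741824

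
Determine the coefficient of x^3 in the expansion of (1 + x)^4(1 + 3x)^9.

Coefficient of x^3 = Σ_{j} C(4,j)·1^j·C(9,3-j)·3^(3-j) for j from 0 to 3.
= 2268 + 1296 + 162 + 4 = 3730.

3730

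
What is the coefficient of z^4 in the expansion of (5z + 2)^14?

The general term is C(14,j)·(5z)^j·(2)^(14-j); the z^4 term has j = 4.
C(14,4) = 1001.
Coefficient = C(14,4) · 5^4 · 2^10 = 1001 · 625 · 1024 = 640640000.

640640000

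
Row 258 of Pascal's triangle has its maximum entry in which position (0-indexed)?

C(258,m) is maximized at m = 258/2 = 129.

129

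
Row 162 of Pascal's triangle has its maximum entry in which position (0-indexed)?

81

C(162,m) is maximized at m = 162/2 = 81.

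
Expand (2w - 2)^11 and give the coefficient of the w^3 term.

337920

The general term is C(11,j)·(2w)^j·(-2)^(11-j); the w^3 term has j = 3.
C(11,3) = 165.
Coefficient = C(11,3) · 2^3 · (-2)^8 = 165 · 8 · 256 = 337920.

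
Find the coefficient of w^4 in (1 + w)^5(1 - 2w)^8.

-155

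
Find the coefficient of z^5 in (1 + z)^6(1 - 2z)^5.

Coefficient of z^5 = Σ_{j} C(6,j)·1^j·C(5,5-j)·(-2)^(5-j) for j from 0 to 5.
= (-32) + 480 + (-1200) + 800 + (-150) + 6 = -96.

-96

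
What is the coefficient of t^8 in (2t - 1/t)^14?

General term: C(14,j)·(2t)^j·(-1/t)^(14-j), with t-exponent 1j − 1(14−j) = 2j − 14.
Set 2j − 14 = 8: j = 11.
C(14,11) = 364; 2^11 = 2048; (-1)^3 = -1.
Coefficient = 364 · 2048 · (-1) = -745472.

-745472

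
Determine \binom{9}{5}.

126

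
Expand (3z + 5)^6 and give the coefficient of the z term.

56250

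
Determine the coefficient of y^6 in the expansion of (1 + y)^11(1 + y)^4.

(1 + y)^11(1 + y)^4 = (1 + y)^15, so the coefficient of y^6 is C(15,6)·1^6 = 5005·1 = 5005.

5005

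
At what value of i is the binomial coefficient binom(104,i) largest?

52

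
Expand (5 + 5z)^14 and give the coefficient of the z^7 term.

The general term is C(14,j)·(5)^j·(5z)^(14-j); the z^7 term has j = 7.
C(14,7) = 3432.
Coefficient = C(14,7) · 5^7 · 5^7 = 3432 · 78125 · 78125 = 20947265625000.

20947265625000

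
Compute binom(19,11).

C(19,11) = C(19,8) by symmetry.
C(19,8) = (19·18·17·16·15·14·13·12) / 8! = 3047466240 / 40320 = 75582.

75582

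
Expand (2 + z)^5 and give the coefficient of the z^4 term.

The general term is C(5,j)·(2)^j·(z)^(5-j); the z^4 term has j = 1.
C(5,1) = 5.
Coefficient = C(5,1) · 2^1 = 5 · 2 = 10.

10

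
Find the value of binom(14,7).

3432

C(14,7) = (14·13·12·11·10·9·8) / 7! = 17297280 / 5040 = 3432.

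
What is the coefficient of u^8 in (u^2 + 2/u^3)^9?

144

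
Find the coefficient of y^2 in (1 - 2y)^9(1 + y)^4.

Coefficient of y^2 = Σ_{j} C(9,j)·(-2)^j·C(4,2-j)·1^(2-j) for j from 0 to 2.
= 6 + (-72) + 144 = 78.

78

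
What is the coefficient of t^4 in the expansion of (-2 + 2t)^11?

-675840

The general term is C(11,j)·(-2)^j·(2t)^(11-j); the t^4 term has j = 7.
C(11,7) = 330.
Coefficient = C(11,7) · (-2)^7 · 2^4 = 330 · (-128) · 16 = -675840.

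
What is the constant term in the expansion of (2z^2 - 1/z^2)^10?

-8064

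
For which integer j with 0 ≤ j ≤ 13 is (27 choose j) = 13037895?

11

C(27,j) increases on 0 ≤ j ≤ 13. C(27,10) = 8436285 and C(27,11) = 13037895, so j = 11.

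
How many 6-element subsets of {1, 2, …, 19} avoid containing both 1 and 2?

24752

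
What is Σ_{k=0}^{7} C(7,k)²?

Σ C(7,k)² is the coefficient of x^7 in (1+x)^7(1+x)^7 = (1+x)^14, i.e. C(14,7) = 3432.

3432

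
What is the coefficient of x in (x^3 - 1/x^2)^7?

35

General term: C(7,j)·(x^3)^j·(-1/x^2)^(7-j), with x-exponent 3j − 2(7−j) = 5j − 14.
Set 5j − 14 = 1: j = 3.
C(7,3) = 35; 1^3 = 1; (-1)^4 = 1.
Coefficient = 35 · 1 · 1 = 35.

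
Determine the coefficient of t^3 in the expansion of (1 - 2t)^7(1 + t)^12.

Coefficient of t^3 = Σ_{j} C(7,j)·(-2)^j·C(12,3-j)·1^(3-j) for j from 0 to 3.
= 220 + (-924) + 1008 + (-280) = 24.

24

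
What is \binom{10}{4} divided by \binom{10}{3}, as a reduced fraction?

7/4

C(n,k+1)/C(n,k) = (n−k)/(k+1) = (10−3)/(3+1) = 7/4.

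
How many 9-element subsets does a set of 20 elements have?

167960

C(20,9) = (20·19·18·17·16·15·14·13·12) / 9! = 60949324800 / 362880 = 167960.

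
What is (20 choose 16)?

4845

C(20,16) = C(20,4) by symmetry.
C(20,4) = (20·19·18·17) / 4! = 116280 / 24 = 4845.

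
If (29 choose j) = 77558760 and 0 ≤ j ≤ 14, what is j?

14

C(29,j) increases on 0 ≤ j ≤ 14. C(29,13) = 67863915 and C(29,14) = 77558760, so j = 14.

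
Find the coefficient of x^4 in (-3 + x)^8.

5670

The general term is C(8,j)·(-3)^j·(x)^(8-j); the x^4 term has j = 4.
C(8,4) = 70.
Coefficient = C(8,4) · (-3)^4 = 70 · 81 = 5670.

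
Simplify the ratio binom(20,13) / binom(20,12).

8/13

C(n,k+1)/C(n,k) = (n−k)/(k+1) = (20−12)/(12+1) = 8/13.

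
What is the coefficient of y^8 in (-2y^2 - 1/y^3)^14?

1025024

General term: C(14,j)·(-2y^2)^j·(-1/y^3)^(14-j), with y-exponent 2j − 3(14−j) = 5j − 42.
Set 5j − 42 = 8: j = 10.
C(14,10) = 1001; (-2)^10 = 1024; (-1)^4 = 1.
Coefficient = 1001 · 1024 · 1 = 1025024.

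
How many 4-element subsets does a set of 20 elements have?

4845

C(20,4) = (20·19·18·17) / 4! = 116280 / 24 = 4845.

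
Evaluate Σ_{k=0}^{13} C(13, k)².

10400600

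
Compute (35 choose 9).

C(35,9) = (35·34·33·32·31·30·29·28·27) / 9! = 25622035084800 / 362880 = 70607460.

70607460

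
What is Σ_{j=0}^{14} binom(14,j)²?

40116600

By Vandermonde's identity, Σ C(14,j)² = C(28,14) = 40116600.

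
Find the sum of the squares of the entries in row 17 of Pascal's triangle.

Σ C(17,r)² is the coefficient of x^17 in (1+x)^17(1+x)^17 = (1+x)^34, i.e. C(34,17) = 2333606220.

2333606220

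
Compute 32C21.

129024480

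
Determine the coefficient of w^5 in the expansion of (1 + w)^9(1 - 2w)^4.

Coefficient of w^5 = Σ_{j} C(9,j)·1^j·C(4,5-j)·(-2)^(5-j) for j from 1 to 5.
= 144 + (-1152) + 2016 + (-1008) + 126 = 126.

126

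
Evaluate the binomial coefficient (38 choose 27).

1203322288

C(38,27) = C(38,11) by symmetry.
C(38,11) = (38·37·36·35·34·33·32·31·30·29·28) / 11! = 48032775105638400 / 39916800 = 1203322288.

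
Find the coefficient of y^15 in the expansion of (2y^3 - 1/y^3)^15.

-3075072

General term: C(15,j)·(2y^3)^j·(-1/y^3)^(15-j), with y-exponent 3j − 3(15−j) = 6j − 45.
Set 6j − 45 = 15: j = 10.
C(15,10) = 3003; 2^10 = 1024; (-1)^5 = -1.
Coefficient = 3003 · 1024 · (-1) = -3075072.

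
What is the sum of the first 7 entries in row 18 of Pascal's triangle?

31180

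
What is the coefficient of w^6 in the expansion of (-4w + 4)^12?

The general term is C(12,j)·(-4w)^j·(4)^(12-j); the w^6 term has j = 6.
C(12,6) = 924.
Coefficient = C(12,6) · (-4)^6 · 4^6 = 924 · 4096 · 4096 = 15502147584.

15502147584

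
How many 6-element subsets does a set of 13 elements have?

1716

C(13,6) = (13·12·11·10·9·8) / 6! = 1235520 / 720 = 1716.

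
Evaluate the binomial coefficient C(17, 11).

12376

C(17,11) = C(17,6) by symmetry.
C(17,6) = (17·16·15·14·13·12) / 6! = 8910720 / 720 = 12376.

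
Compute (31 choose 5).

169911

C(31,5) = (31·30·29·28·27) / 5! = 20389320 / 120 = 169911.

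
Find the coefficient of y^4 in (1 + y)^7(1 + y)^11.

(1 + y)^7(1 + y)^11 = (1 + y)^18, so the coefficient of y^4 is C(18,4)·1^4 = 3060·1 = 3060.

3060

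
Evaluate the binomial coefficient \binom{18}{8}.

43758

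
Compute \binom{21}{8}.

203490

C(21,8) = (21·20·19·18·17·16·15·14) / 8! = 8204716800 / 40320 = 203490.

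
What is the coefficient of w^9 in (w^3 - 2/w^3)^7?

84

General term: C(7,j)·(w^3)^j·(-2/w^3)^(7-j), with w-exponent 3j − 3(7−j) = 6j − 21.
Set 6j − 21 = 9: j = 5.
C(7,5) = 21; 1^5 = 1; (-2)^2 = 4.
Coefficient = 21 · 1 · 4 = 84.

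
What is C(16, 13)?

560

C(16,13) = C(16,3) by symmetry.
C(16,3) = (16·15·14) / 3! = 3360 / 6 = 560.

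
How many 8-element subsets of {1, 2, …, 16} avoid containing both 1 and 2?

All 8-subsets: C(16,8) = 12870. Those containing both fixed elements: C(14,6) = 3003.
12870 − 3003 = 9867.

9867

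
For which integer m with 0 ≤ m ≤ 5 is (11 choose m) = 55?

C(11,m) increases on 0 ≤ m ≤ 5. C(11,1) = 11 and C(11,2) = 55, so m = 2.

2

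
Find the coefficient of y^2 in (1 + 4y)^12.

1056

The general term is C(12,j)·(1)^j·(4y)^(12-j); the y^2 term has j = 10.
C(12,10) = 66.
Coefficient = C(12,10) · 4^2 = 66 · 16 = 1056.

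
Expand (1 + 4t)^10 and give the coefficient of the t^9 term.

The general term is C(10,j)·(1)^j·(4t)^(10-j); the t^9 term has j = 1.
C(10,1) = 10.
Coefficient = C(10,1) · 4^9 = 10 · 262144 = 2621440.

2621440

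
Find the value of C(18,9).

48620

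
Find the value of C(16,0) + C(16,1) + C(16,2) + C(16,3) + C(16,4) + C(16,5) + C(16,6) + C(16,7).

1 + 16 + 120 + 560 + 1820 + 4368 + 8008 + 11440 = 26333.

26333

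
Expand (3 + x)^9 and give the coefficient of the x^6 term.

The general term is C(9,j)·(3)^j·(x)^(9-j); the x^6 term has j = 3.
C(9,3) = 84.
Coefficient = C(9,3) · 3^3 = 84 · 27 = 2268.

2268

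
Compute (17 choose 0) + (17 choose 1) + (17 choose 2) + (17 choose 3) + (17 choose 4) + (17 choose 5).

1 + 17 + 136 + 680 + 2380 + 6188 = 9402.

9402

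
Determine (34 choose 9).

52451256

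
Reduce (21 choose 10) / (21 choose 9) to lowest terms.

6/5

C(n,k+1)/C(n,k) = (n−k)/(k+1) = (21−9)/(9+1) = 12/10 = 6/5.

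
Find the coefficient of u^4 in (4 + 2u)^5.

The general term is C(5,j)·(4)^j·(2u)^(5-j); the u^4 term has j = 1.
C(5,1) = 5.
Coefficient = C(5,1) · 4^1 · 2^4 = 5 · 4 · 16 = 320.

320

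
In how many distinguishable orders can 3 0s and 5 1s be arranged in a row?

56

Choose positions for the 0s: C(8,3) = 56.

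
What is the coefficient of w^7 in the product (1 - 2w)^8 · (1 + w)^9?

1028

Coefficient of w^7 = Σ_{j} C(8,j)·(-2)^j·C(9,7-j)·1^(7-j) for j from 0 to 7.
= 36 + (-1344) + 14112 + (-56448) + 94080 + (-64512) + 16128 + (-1024) = 1028.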